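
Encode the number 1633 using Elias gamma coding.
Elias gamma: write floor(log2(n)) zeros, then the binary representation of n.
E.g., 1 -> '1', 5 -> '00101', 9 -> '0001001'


num_bits = floor(log2(1633)) + 1 = 11
leading_zeros = num_bits - 1 = 10
binary(1633) = 11001100001

Elias gamma(1633) = '0000000000' + '11001100001' = 000000000011001100001 (21 bits)


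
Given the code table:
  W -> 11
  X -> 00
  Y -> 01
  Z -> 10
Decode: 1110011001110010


Decoding:
11 -> W
10 -> Z
01 -> Y
10 -> Z
01 -> Y
11 -> W
00 -> X
10 -> Z


Result: WZYZYWXZ


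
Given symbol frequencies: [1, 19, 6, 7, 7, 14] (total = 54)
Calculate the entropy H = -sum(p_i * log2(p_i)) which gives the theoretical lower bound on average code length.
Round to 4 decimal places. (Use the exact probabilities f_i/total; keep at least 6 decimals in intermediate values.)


Per-symbol terms -p_i * log2(p_i) with p_i = f_i/54:
  p = 1/54 = 0.018519: log2(p) = -5.754888, -p*log2(p) = 0.106572
  p = 19/54 = 0.351852: log2(p) = -1.506960, -p*log2(p) = 0.530227
  p = 6/54 = 0.111111: log2(p) = -3.169925, -p*log2(p) = 0.352214
  p = 7/54 = 0.129630: log2(p) = -2.947533, -p*log2(p) = 0.382088
  p = 7/54 = 0.129630: log2(p) = -2.947533, -p*log2(p) = 0.382088
  p = 14/54 = 0.259259: log2(p) = -1.947533, -p*log2(p) = 0.504916
H = 0.106572 + 0.530227 + 0.352214 + 0.382088 + 0.382088 + 0.504916 = 2.258105

H = 2.2581 bits/symbol


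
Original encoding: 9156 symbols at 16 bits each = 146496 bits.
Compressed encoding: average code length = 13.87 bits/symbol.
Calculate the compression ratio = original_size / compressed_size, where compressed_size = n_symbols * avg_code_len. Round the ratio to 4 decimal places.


original_size = n_symbols * orig_bits = 9156 * 16 = 146496 bits
compressed_size = n_symbols * avg_code_len = 9156 * 13.87 = 126993.72 bits
ratio = original_size / compressed_size = 146496 / 126993.72 = 1.1536

Compression ratio = 1.1536


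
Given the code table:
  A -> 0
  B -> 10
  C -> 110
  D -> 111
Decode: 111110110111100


Decoding:
111 -> D
110 -> C
110 -> C
111 -> D
10 -> B
0 -> A


Result: DCCDBA


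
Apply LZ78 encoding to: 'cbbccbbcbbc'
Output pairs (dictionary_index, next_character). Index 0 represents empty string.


LZ78 encoding steps:
Dictionary: {0: ''}
Step 1: w='' (idx 0), next='c' -> output (0, 'c'), add 'c' as idx 1
Step 2: w='' (idx 0), next='b' -> output (0, 'b'), add 'b' as idx 2
Step 3: w='b' (idx 2), next='c' -> output (2, 'c'), add 'bc' as idx 3
Step 4: w='c' (idx 1), next='b' -> output (1, 'b'), add 'cb' as idx 4
Step 5: w='bc' (idx 3), next='b' -> output (3, 'b'), add 'bcb' as idx 5
Step 6: w='bc' (idx 3), end of input -> output (3, '')


Encoded: [(0, 'c'), (0, 'b'), (2, 'c'), (1, 'b'), (3, 'b'), (3, '')]


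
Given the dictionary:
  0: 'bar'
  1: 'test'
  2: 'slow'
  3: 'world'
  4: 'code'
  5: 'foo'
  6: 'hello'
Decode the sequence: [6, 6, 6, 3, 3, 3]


Look up each index in the dictionary:
  6 -> 'hello'
  6 -> 'hello'
  6 -> 'hello'
  3 -> 'world'
  3 -> 'world'
  3 -> 'world'

Decoded: "hello hello hello world world world"


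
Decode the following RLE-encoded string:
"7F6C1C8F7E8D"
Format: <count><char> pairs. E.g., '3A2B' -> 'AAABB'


Expanding each <count><char> pair:
  7F -> 'FFFFFFF'
  6C -> 'CCCCCC'
  1C -> 'C'
  8F -> 'FFFFFFFF'
  7E -> 'EEEEEEE'
  8D -> 'DDDDDDDD'

Decoded = FFFFFFFCCCCCCCFFFFFFFFEEEEEEEDDDDDDDD


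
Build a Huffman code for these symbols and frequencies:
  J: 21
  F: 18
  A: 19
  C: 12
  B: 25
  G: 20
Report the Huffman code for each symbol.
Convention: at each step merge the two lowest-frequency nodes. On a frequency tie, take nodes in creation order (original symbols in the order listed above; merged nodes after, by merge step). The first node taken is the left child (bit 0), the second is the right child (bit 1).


Huffman tree construction:
Step 1: Merge C(12) + F(18) = 30
Step 2: Merge A(19) + G(20) = 39
Step 3: Merge J(21) + B(25) = 46
Step 4: Merge (C+F)(30) + (A+G)(39) = 69
Step 5: Merge (J+B)(46) + ((C+F)+(A+G))(69) = 115
Read each symbol's code off the tree from the root (left child = 0, right child = 1).

Codes:
  J: 00 (length 2)
  F: 101 (length 3)
  A: 110 (length 3)
  C: 100 (length 3)
  B: 01 (length 2)
  G: 111 (length 3)
Average code length: 299/115 = 2.6000 bits/symbol


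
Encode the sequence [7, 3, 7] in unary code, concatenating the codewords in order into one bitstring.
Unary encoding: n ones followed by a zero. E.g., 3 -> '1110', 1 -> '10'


Encode each number as n ones followed by a terminating 0:
  7 -> 11111110 (8 bits)
  3 -> 1110 (4 bits)
  7 -> 11111110 (8 bits)
Total length = 8 + 4 + 8 = 20 bits.

Unary([7, 3, 7]) = 11111110111011111110 (20 bits)


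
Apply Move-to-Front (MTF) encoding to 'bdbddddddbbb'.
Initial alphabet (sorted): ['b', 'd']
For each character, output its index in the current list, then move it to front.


MTF encoding:
'b': index 0 in ['b', 'd'] -> ['b', 'd']
'd': index 1 in ['b', 'd'] -> ['d', 'b']
'b': index 1 in ['d', 'b'] -> ['b', 'd']
'd': index 1 in ['b', 'd'] -> ['d', 'b']
'd': index 0 in ['d', 'b'] -> ['d', 'b']
'd': index 0 in ['d', 'b'] -> ['d', 'b']
'd': index 0 in ['d', 'b'] -> ['d', 'b']
'd': index 0 in ['d', 'b'] -> ['d', 'b']
'd': index 0 in ['d', 'b'] -> ['d', 'b']
'b': index 1 in ['d', 'b'] -> ['b', 'd']
'b': index 0 in ['b', 'd'] -> ['b', 'd']
'b': index 0 in ['b', 'd'] -> ['b', 'd']


Output: [0, 1, 1, 1, 0, 0, 0, 0, 0, 1, 0, 0]


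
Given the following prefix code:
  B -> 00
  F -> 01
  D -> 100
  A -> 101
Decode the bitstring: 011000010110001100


Decoding step by step:
Bits 01 -> F
Bits 100 -> D
Bits 00 -> B
Bits 101 -> A
Bits 100 -> D
Bits 01 -> F
Bits 100 -> D


Decoded message: FDBADFD


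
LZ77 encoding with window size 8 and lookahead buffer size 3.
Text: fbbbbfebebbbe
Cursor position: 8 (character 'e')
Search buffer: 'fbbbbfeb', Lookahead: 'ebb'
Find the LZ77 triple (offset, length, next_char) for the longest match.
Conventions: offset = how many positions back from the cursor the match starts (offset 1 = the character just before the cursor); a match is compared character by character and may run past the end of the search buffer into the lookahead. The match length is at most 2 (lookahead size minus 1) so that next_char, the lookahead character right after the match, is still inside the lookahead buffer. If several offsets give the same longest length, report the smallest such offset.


Try each offset into the search buffer:
  offset=1 (pos 7, char 'b'): match length 0
  offset=2 (pos 6, char 'e'): match length 2
  offset=3 (pos 5, char 'f'): match length 0
  offset=4 (pos 4, char 'b'): match length 0
  offset=5 (pos 3, char 'b'): match length 0
  offset=6 (pos 2, char 'b'): match length 0
  offset=7 (pos 1, char 'b'): match length 0
  offset=8 (pos 0, char 'f'): match length 0
Longest match has length 2 at offset 2.
next_char = character at position 8 + 2 = 10 -> 'b'

Best match: offset=2, length=2 (matching 'eb' starting at position 6)
LZ77 triple: (2, 2, 'b')


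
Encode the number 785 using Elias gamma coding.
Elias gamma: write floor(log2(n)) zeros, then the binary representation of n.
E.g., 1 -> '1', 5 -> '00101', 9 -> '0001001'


num_bits = floor(log2(785)) + 1 = 10
leading_zeros = num_bits - 1 = 9
binary(785) = 1100010001

Elias gamma(785) = '000000000' + '1100010001' = 0000000001100010001 (19 bits)


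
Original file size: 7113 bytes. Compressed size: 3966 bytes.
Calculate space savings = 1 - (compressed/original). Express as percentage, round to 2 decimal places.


ratio = compressed/original = 3966/7113 = 0.557571
savings = 1 - ratio = 1 - 0.557571 = 0.442429
as a percentage: 0.442429 * 100 = 44.24%

Space savings = 1 - 3966/7113 = 44.24%


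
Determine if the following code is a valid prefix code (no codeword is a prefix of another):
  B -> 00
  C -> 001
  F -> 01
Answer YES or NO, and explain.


Checking each pair (does one codeword prefix another?):
  B='00' vs C='001': prefix -- VIOLATION

NO -- this is NOT a valid prefix code. B (00) is a prefix of C (001).


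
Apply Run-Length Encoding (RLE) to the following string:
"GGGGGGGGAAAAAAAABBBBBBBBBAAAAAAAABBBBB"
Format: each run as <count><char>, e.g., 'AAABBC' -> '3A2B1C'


Scanning runs left to right:
  i=0: run of 'G' x 8 -> '8G'
  i=8: run of 'A' x 8 -> '8A'
  i=16: run of 'B' x 9 -> '9B'
  i=25: run of 'A' x 8 -> '8A'
  i=33: run of 'B' x 5 -> '5B'

RLE = 8G8A9B8A5B


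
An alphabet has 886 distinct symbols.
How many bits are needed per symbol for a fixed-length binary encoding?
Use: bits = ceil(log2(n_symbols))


log2(886) = 9.7912
Bracket: 2^9 = 512 < 886 <= 2^10 = 1024
So ceil(log2(886)) = 10

bits = ceil(log2(886)) = ceil(9.7912) = 10 bits


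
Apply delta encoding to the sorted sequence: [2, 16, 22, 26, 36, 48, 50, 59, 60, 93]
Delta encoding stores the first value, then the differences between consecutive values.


First value: 2
Deltas:
  16 - 2 = 14
  22 - 16 = 6
  26 - 22 = 4
  36 - 26 = 10
  48 - 36 = 12
  50 - 48 = 2
  59 - 50 = 9
  60 - 59 = 1
  93 - 60 = 33


Delta encoded: [2, 14, 6, 4, 10, 12, 2, 9, 1, 33]


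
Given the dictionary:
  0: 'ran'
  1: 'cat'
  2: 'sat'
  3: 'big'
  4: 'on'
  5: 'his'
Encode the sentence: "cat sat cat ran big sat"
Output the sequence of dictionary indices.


Look up each word in the dictionary:
  'cat' -> 1
  'sat' -> 2
  'cat' -> 1
  'ran' -> 0
  'big' -> 3
  'sat' -> 2

Encoded: [1, 2, 1, 0, 3, 2]


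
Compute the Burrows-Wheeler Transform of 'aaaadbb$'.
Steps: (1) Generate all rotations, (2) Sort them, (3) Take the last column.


Rotations (sorted):
  0: $aaaadbb -> last char: b
  1: aaaadbb$ -> last char: $
  2: aaadbb$a -> last char: a
  3: aadbb$aa -> last char: a
  4: adbb$aaa -> last char: a
  5: b$aaaadb -> last char: b
  6: bb$aaaad -> last char: d
  7: dbb$aaaa -> last char: a


BWT = b$aaabda


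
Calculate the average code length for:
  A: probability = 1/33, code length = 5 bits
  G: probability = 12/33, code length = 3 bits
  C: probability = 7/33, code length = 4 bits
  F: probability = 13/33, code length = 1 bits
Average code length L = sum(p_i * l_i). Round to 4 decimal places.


Weighted contributions p_i * l_i:
  A: (1/33) * 5 = 5/33
  G: (12/33) * 3 = 36/33
  C: (7/33) * 4 = 28/33
  F: (13/33) * 1 = 13/33
Sum = (5 + 36 + 28 + 13)/33 = 82/33

L = 82/33 = 2.4848 bits/symbol


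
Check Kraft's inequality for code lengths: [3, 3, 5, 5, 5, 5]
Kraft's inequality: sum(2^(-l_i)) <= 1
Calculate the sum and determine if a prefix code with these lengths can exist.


Sum = 2^(-3) + 2^(-3) + 2^(-5) + 2^(-5) + 2^(-5) + 2^(-5)
    = 0.125 + 0.125 + 0.03125 + 0.03125 + 0.03125 + 0.03125
    = 12/32 = 0.375
Since 0.375 <= 1, Kraft's inequality IS satisfied.
A prefix code with these lengths CAN exist.

Kraft sum = 0.375. Satisfied.


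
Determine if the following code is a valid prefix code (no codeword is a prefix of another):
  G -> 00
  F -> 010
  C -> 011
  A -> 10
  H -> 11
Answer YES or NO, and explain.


Checking each pair (does one codeword prefix another?):
  G='00' vs F='010': no prefix
  G='00' vs C='011': no prefix
  G='00' vs A='10': no prefix
  G='00' vs H='11': no prefix
  F='010' vs G='00': no prefix
  F='010' vs C='011': no prefix
  F='010' vs A='10': no prefix
  F='010' vs H='11': no prefix
  C='011' vs G='00': no prefix
  C='011' vs F='010': no prefix
  C='011' vs A='10': no prefix
  C='011' vs H='11': no prefix
  A='10' vs G='00': no prefix
  A='10' vs F='010': no prefix
  A='10' vs C='011': no prefix
  A='10' vs H='11': no prefix
  H='11' vs G='00': no prefix
  H='11' vs F='010': no prefix
  H='11' vs C='011': no prefix
  H='11' vs A='10': no prefix
No violation found over all pairs.

YES -- this is a valid prefix code. No codeword is a prefix of any other codeword.


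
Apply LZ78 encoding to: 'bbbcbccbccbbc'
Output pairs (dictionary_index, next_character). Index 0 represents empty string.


LZ78 encoding steps:
Dictionary: {0: ''}
Step 1: w='' (idx 0), next='b' -> output (0, 'b'), add 'b' as idx 1
Step 2: w='b' (idx 1), next='b' -> output (1, 'b'), add 'bb' as idx 2
Step 3: w='' (idx 0), next='c' -> output (0, 'c'), add 'c' as idx 3
Step 4: w='b' (idx 1), next='c' -> output (1, 'c'), add 'bc' as idx 4
Step 5: w='c' (idx 3), next='b' -> output (3, 'b'), add 'cb' as idx 5
Step 6: w='c' (idx 3), next='c' -> output (3, 'c'), add 'cc' as idx 6
Step 7: w='bb' (idx 2), next='c' -> output (2, 'c'), add 'bbc' as idx 7


Encoded: [(0, 'b'), (1, 'b'), (0, 'c'), (1, 'c'), (3, 'b'), (3, 'c'), (2, 'c')]


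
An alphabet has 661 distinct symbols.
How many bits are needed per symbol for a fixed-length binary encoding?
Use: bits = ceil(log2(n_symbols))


log2(661) = 9.3685
Bracket: 2^9 = 512 < 661 <= 2^10 = 1024
So ceil(log2(661)) = 10

bits = ceil(log2(661)) = ceil(9.3685) = 10 bits


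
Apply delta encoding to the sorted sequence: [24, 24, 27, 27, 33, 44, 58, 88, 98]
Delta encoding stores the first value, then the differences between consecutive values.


First value: 24
Deltas:
  24 - 24 = 0
  27 - 24 = 3
  27 - 27 = 0
  33 - 27 = 6
  44 - 33 = 11
  58 - 44 = 14
  88 - 58 = 30
  98 - 88 = 10


Delta encoded: [24, 0, 3, 0, 6, 11, 14, 30, 10]


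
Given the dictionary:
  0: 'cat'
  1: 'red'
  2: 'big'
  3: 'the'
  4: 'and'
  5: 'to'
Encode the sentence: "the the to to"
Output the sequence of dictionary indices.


Look up each word in the dictionary:
  'the' -> 3
  'the' -> 3
  'to' -> 5
  'to' -> 5

Encoded: [3, 3, 5, 5]


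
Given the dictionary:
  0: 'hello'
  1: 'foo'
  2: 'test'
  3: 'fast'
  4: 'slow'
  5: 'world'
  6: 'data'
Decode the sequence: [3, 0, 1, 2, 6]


Look up each index in the dictionary:
  3 -> 'fast'
  0 -> 'hello'
  1 -> 'foo'
  2 -> 'test'
  6 -> 'data'

Decoded: "fast hello foo test data"


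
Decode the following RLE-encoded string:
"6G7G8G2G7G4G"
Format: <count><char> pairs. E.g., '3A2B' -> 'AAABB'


Expanding each <count><char> pair:
  6G -> 'GGGGGG'
  7G -> 'GGGGGGG'
  8G -> 'GGGGGGGG'
  2G -> 'GG'
  7G -> 'GGGGGGG'
  4G -> 'GGGG'

Decoded = GGGGGGGGGGGGGGGGGGGGGGGGGGGGGGGGGG


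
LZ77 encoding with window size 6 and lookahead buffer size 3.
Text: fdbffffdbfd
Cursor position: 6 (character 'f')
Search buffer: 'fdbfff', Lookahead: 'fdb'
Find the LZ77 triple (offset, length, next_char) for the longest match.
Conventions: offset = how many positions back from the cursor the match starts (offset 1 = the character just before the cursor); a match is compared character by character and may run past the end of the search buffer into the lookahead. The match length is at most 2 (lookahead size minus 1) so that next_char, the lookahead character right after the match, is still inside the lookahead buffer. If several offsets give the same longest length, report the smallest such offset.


Try each offset into the search buffer:
  offset=1 (pos 5, char 'f'): match length 1
  offset=2 (pos 4, char 'f'): match length 1
  offset=3 (pos 3, char 'f'): match length 1
  offset=4 (pos 2, char 'b'): match length 0
  offset=5 (pos 1, char 'd'): match length 0
  offset=6 (pos 0, char 'f'): match length 2
Longest match has length 2 at offset 6.
next_char = character at position 6 + 2 = 8 -> 'b'

Best match: offset=6, length=2 (matching 'fd' starting at position 0)
LZ77 triple: (6, 2, 'b')


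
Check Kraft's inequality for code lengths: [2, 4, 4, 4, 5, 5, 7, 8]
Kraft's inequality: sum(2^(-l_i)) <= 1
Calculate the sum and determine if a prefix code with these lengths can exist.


Sum = 2^(-2) + 2^(-4) + 2^(-4) + 2^(-4) + 2^(-5) + 2^(-5) + 2^(-7) + 2^(-8)
    = 0.25 + 0.0625 + 0.0625 + 0.0625 + 0.03125 + 0.03125 + 0.0078125 + 0.00390625
    = 131/256 = 0.51171875
Since 0.51171875 <= 1, Kraft's inequality IS satisfied.
A prefix code with these lengths CAN exist.

Kraft sum = 0.51171875. Satisfied.


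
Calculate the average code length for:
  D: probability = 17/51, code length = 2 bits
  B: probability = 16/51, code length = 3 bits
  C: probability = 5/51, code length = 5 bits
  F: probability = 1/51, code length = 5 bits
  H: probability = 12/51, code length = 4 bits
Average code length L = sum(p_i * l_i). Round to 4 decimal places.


Weighted contributions p_i * l_i:
  D: (17/51) * 2 = 34/51
  B: (16/51) * 3 = 48/51
  C: (5/51) * 5 = 25/51
  F: (1/51) * 5 = 5/51
  H: (12/51) * 4 = 48/51
Sum = (34 + 48 + 25 + 5 + 48)/51 = 160/51

L = 160/51 = 3.1373 bits/symbol


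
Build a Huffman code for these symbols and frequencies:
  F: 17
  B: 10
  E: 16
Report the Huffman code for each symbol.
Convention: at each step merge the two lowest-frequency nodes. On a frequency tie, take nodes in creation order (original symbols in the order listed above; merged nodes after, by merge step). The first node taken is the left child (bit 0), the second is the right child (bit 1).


Huffman tree construction:
Step 1: Merge B(10) + E(16) = 26
Step 2: Merge F(17) + (B+E)(26) = 43
Read each symbol's code off the tree from the root (left child = 0, right child = 1).

Codes:
  F: 0 (length 1)
  B: 10 (length 2)
  E: 11 (length 2)
Average code length: 69/43 = 1.6047 bits/symbol


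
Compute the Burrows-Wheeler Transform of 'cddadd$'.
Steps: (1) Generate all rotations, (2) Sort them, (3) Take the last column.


Rotations (sorted):
  0: $cddadd -> last char: d
  1: add$cdd -> last char: d
  2: cddadd$ -> last char: $
  3: d$cddad -> last char: d
  4: dadd$cd -> last char: d
  5: dd$cdda -> last char: a
  6: ddadd$c -> last char: c


BWT = dd$ddac


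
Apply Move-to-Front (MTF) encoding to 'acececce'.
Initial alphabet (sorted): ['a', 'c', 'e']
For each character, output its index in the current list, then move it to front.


MTF encoding:
'a': index 0 in ['a', 'c', 'e'] -> ['a', 'c', 'e']
'c': index 1 in ['a', 'c', 'e'] -> ['c', 'a', 'e']
'e': index 2 in ['c', 'a', 'e'] -> ['e', 'c', 'a']
'c': index 1 in ['e', 'c', 'a'] -> ['c', 'e', 'a']
'e': index 1 in ['c', 'e', 'a'] -> ['e', 'c', 'a']
'c': index 1 in ['e', 'c', 'a'] -> ['c', 'e', 'a']
'c': index 0 in ['c', 'e', 'a'] -> ['c', 'e', 'a']
'e': index 1 in ['c', 'e', 'a'] -> ['e', 'c', 'a']


Output: [0, 1, 2, 1, 1, 1, 0, 1]


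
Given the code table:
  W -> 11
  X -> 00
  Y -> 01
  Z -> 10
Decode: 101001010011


Decoding:
10 -> Z
10 -> Z
01 -> Y
01 -> Y
00 -> X
11 -> W


Result: ZZYYXW


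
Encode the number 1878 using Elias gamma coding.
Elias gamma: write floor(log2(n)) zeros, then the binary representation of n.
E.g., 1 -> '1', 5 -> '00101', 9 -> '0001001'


num_bits = floor(log2(1878)) + 1 = 11
leading_zeros = num_bits - 1 = 10
binary(1878) = 11101010110

Elias gamma(1878) = '0000000000' + '11101010110' = 000000000011101010110 (21 bits)


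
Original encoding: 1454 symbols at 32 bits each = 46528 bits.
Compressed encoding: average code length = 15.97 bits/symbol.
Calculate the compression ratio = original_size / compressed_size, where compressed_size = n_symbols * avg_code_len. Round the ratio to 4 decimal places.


original_size = n_symbols * orig_bits = 1454 * 32 = 46528 bits
compressed_size = n_symbols * avg_code_len = 1454 * 15.97 = 23220.38 bits
ratio = original_size / compressed_size = 46528 / 23220.38 = 2.0038

Compression ratio = 2.0038


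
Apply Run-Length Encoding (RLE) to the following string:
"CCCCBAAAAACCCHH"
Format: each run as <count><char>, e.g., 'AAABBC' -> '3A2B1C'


Scanning runs left to right:
  i=0: run of 'C' x 4 -> '4C'
  i=4: run of 'B' x 1 -> '1B'
  i=5: run of 'A' x 5 -> '5A'
  i=10: run of 'C' x 3 -> '3C'
  i=13: run of 'H' x 2 -> '2H'

RLE = 4C1B5A3C2H


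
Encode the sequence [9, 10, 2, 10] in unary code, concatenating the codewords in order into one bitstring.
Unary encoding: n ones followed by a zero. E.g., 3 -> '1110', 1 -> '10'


Encode each number as n ones followed by a terminating 0:
  9 -> 1111111110 (10 bits)
  10 -> 11111111110 (11 bits)
  2 -> 110 (3 bits)
  10 -> 11111111110 (11 bits)
Total length = 10 + 11 + 3 + 11 = 35 bits.

Unary([9, 10, 2, 10]) = 11111111101111111111011011111111110 (35 bits)


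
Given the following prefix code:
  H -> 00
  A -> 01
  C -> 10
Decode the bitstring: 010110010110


Decoding step by step:
Bits 01 -> A
Bits 01 -> A
Bits 10 -> C
Bits 01 -> A
Bits 01 -> A
Bits 10 -> C


Decoded message: AACAAC


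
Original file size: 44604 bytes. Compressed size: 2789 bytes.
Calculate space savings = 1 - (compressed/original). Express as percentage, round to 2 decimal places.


ratio = compressed/original = 2789/44604 = 0.062528
savings = 1 - ratio = 1 - 0.062528 = 0.937472
as a percentage: 0.937472 * 100 = 93.75%

Space savings = 1 - 2789/44604 = 93.75%


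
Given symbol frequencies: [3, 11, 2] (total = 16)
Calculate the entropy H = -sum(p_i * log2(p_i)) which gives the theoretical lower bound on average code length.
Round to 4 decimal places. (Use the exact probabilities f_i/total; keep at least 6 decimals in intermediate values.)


Per-symbol terms -p_i * log2(p_i) with p_i = f_i/16:
  p = 3/16 = 0.187500: log2(p) = -2.415037, -p*log2(p) = 0.452820
  p = 11/16 = 0.687500: log2(p) = -0.540568, -p*log2(p) = 0.371641
  p = 2/16 = 0.125000: log2(p) = -3.000000, -p*log2(p) = 0.375000
H = 0.452820 + 0.371641 + 0.375000 = 1.199461

H = 1.1995 bits/symbol


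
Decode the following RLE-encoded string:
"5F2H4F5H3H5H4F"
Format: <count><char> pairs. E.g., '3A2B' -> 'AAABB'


Expanding each <count><char> pair:
  5F -> 'FFFFF'
  2H -> 'HH'
  4F -> 'FFFF'
  5H -> 'HHHHH'
  3H -> 'HHH'
  5H -> 'HHHHH'
  4F -> 'FFFF'

Decoded = FFFFFHHFFFFHHHHHHHHHHHHHFFFF


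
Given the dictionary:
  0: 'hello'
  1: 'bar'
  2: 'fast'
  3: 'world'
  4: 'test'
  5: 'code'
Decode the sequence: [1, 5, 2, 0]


Look up each index in the dictionary:
  1 -> 'bar'
  5 -> 'code'
  2 -> 'fast'
  0 -> 'hello'

Decoded: "bar code fast hello"


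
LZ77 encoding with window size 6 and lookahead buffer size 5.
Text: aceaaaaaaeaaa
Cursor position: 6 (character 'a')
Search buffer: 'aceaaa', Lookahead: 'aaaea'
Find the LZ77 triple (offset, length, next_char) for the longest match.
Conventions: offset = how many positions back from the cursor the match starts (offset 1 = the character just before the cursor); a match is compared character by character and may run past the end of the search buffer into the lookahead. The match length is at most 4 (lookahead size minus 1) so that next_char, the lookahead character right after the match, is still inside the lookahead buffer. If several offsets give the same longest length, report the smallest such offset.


Try each offset into the search buffer:
  offset=1 (pos 5, char 'a'): match length 3
  offset=2 (pos 4, char 'a'): match length 3
  offset=3 (pos 3, char 'a'): match length 3
  offset=4 (pos 2, char 'e'): match length 0
  offset=5 (pos 1, char 'c'): match length 0
  offset=6 (pos 0, char 'a'): match length 1
Longest match has length 3, found at offsets 1, 2, 3; take the smallest, offset 1.
next_char = character at position 6 + 3 = 9 -> 'e'

Best match: offset=1, length=3 (matching 'aaa' starting at position 5)
LZ77 triple: (1, 3, 'e')


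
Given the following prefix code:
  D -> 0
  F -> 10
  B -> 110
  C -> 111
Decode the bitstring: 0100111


Decoding step by step:
Bits 0 -> D
Bits 10 -> F
Bits 0 -> D
Bits 111 -> C


Decoded message: DFDC


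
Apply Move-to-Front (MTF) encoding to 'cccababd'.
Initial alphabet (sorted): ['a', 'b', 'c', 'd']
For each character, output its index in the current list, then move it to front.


MTF encoding:
'c': index 2 in ['a', 'b', 'c', 'd'] -> ['c', 'a', 'b', 'd']
'c': index 0 in ['c', 'a', 'b', 'd'] -> ['c', 'a', 'b', 'd']
'c': index 0 in ['c', 'a', 'b', 'd'] -> ['c', 'a', 'b', 'd']
'a': index 1 in ['c', 'a', 'b', 'd'] -> ['a', 'c', 'b', 'd']
'b': index 2 in ['a', 'c', 'b', 'd'] -> ['b', 'a', 'c', 'd']
'a': index 1 in ['b', 'a', 'c', 'd'] -> ['a', 'b', 'c', 'd']
'b': index 1 in ['a', 'b', 'c', 'd'] -> ['b', 'a', 'c', 'd']
'd': index 3 in ['b', 'a', 'c', 'd'] -> ['d', 'b', 'a', 'c']


Output: [2, 0, 0, 1, 2, 1, 1, 3]


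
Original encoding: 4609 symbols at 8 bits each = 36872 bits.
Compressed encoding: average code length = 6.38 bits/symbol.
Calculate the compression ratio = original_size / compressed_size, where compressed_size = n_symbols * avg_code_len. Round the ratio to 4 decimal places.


original_size = n_symbols * orig_bits = 4609 * 8 = 36872 bits
compressed_size = n_symbols * avg_code_len = 4609 * 6.38 = 29405.42 bits
ratio = original_size / compressed_size = 36872 / 29405.42 = 1.2539

Compression ratio = 1.2539


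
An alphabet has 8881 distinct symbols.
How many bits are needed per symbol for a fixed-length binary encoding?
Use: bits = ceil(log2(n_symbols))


log2(8881) = 13.1165
Bracket: 2^13 = 8192 < 8881 <= 2^14 = 16384
So ceil(log2(8881)) = 14

bits = ceil(log2(8881)) = ceil(13.1165) = 14 bits


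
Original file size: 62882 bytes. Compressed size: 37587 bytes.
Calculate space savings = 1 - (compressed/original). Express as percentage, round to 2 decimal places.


ratio = compressed/original = 37587/62882 = 0.597739
savings = 1 - ratio = 1 - 0.597739 = 0.402261
as a percentage: 0.402261 * 100 = 40.23%

Space savings = 1 - 37587/62882 = 40.23%


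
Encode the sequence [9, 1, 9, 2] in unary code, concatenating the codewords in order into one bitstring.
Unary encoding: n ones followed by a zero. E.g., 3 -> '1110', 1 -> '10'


Encode each number as n ones followed by a terminating 0:
  9 -> 1111111110 (10 bits)
  1 -> 10 (2 bits)
  9 -> 1111111110 (10 bits)
  2 -> 110 (3 bits)
Total length = 10 + 2 + 10 + 3 = 25 bits.

Unary([9, 1, 9, 2]) = 1111111110101111111110110 (25 bits)


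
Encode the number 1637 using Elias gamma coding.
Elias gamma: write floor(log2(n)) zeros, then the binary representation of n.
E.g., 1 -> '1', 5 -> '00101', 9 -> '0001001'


num_bits = floor(log2(1637)) + 1 = 11
leading_zeros = num_bits - 1 = 10
binary(1637) = 11001100101

Elias gamma(1637) = '0000000000' + '11001100101' = 000000000011001100101 (21 bits)


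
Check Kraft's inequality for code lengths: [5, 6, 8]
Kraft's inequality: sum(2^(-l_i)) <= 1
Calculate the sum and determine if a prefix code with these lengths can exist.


Sum = 2^(-5) + 2^(-6) + 2^(-8)
    = 0.03125 + 0.015625 + 0.00390625
    = 13/256 = 0.05078125
Since 0.05078125 <= 1, Kraft's inequality IS satisfied.
A prefix code with these lengths CAN exist.

Kraft sum = 0.05078125. Satisfied.


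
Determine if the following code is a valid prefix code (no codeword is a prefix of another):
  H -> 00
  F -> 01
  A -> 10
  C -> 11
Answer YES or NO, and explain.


Checking each pair (does one codeword prefix another?):
  H='00' vs F='01': no prefix
  H='00' vs A='10': no prefix
  H='00' vs C='11': no prefix
  F='01' vs H='00': no prefix
  F='01' vs A='10': no prefix
  F='01' vs C='11': no prefix
  A='10' vs H='00': no prefix
  A='10' vs F='01': no prefix
  A='10' vs C='11': no prefix
  C='11' vs H='00': no prefix
  C='11' vs F='01': no prefix
  C='11' vs A='10': no prefix
No violation found over all pairs.

YES -- this is a valid prefix code. No codeword is a prefix of any other codeword.


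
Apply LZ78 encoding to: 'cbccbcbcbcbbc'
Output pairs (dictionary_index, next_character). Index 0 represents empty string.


LZ78 encoding steps:
Dictionary: {0: ''}
Step 1: w='' (idx 0), next='c' -> output (0, 'c'), add 'c' as idx 1
Step 2: w='' (idx 0), next='b' -> output (0, 'b'), add 'b' as idx 2
Step 3: w='c' (idx 1), next='c' -> output (1, 'c'), add 'cc' as idx 3
Step 4: w='b' (idx 2), next='c' -> output (2, 'c'), add 'bc' as idx 4
Step 5: w='bc' (idx 4), next='b' -> output (4, 'b'), add 'bcb' as idx 5
Step 6: w='c' (idx 1), next='b' -> output (1, 'b'), add 'cb' as idx 6
Step 7: w='bc' (idx 4), end of input -> output (4, '')


Encoded: [(0, 'c'), (0, 'b'), (1, 'c'), (2, 'c'), (4, 'b'), (1, 'b'), (4, '')]


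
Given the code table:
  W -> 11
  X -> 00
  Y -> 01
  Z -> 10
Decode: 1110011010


Decoding:
11 -> W
10 -> Z
01 -> Y
10 -> Z
10 -> Z


Result: WZYZZ


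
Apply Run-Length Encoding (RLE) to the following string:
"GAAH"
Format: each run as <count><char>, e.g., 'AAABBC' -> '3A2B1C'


Scanning runs left to right:
  i=0: run of 'G' x 1 -> '1G'
  i=1: run of 'A' x 2 -> '2A'
  i=3: run of 'H' x 1 -> '1H'

RLE = 1G2A1H


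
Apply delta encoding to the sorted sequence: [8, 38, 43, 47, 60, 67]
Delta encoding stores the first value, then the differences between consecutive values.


First value: 8
Deltas:
  38 - 8 = 30
  43 - 38 = 5
  47 - 43 = 4
  60 - 47 = 13
  67 - 60 = 7


Delta encoded: [8, 30, 5, 4, 13, 7]


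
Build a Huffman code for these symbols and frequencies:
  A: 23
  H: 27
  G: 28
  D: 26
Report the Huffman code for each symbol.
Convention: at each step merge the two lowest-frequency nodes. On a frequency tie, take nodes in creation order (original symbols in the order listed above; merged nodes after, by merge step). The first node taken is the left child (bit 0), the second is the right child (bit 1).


Huffman tree construction:
Step 1: Merge A(23) + D(26) = 49
Step 2: Merge H(27) + G(28) = 55
Step 3: Merge (A+D)(49) + (H+G)(55) = 104
Read each symbol's code off the tree from the root (left child = 0, right child = 1).

Codes:
  A: 00 (length 2)
  H: 10 (length 2)
  G: 11 (length 2)
  D: 01 (length 2)
Average code length: 208/104 = 2.0000 bits/symbol


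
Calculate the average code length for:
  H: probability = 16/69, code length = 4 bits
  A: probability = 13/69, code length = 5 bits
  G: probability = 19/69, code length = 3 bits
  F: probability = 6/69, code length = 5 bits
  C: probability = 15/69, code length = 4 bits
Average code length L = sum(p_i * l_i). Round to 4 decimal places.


Weighted contributions p_i * l_i:
  H: (16/69) * 4 = 64/69
  A: (13/69) * 5 = 65/69
  G: (19/69) * 3 = 57/69
  F: (6/69) * 5 = 30/69
  C: (15/69) * 4 = 60/69
Sum = (64 + 65 + 57 + 30 + 60)/69 = 276/69

L = 276/69 = 4.0000 bits/symbol


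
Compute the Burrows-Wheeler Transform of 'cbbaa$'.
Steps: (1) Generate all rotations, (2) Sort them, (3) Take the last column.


Rotations (sorted):
  0: $cbbaa -> last char: a
  1: a$cbba -> last char: a
  2: aa$cbb -> last char: b
  3: baa$cb -> last char: b
  4: bbaa$c -> last char: c
  5: cbbaa$ -> last char: $


BWT = aabbc$


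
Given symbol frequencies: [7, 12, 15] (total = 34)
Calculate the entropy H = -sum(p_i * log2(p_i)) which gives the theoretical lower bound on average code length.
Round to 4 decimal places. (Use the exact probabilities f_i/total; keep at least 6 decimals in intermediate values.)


Per-symbol terms -p_i * log2(p_i) with p_i = f_i/34:
  p = 7/34 = 0.205882: log2(p) = -2.280108, -p*log2(p) = 0.469434
  p = 12/34 = 0.352941: log2(p) = -1.502500, -p*log2(p) = 0.530294
  p = 15/34 = 0.441176: log2(p) = -1.180572, -p*log2(p) = 0.520841
H = 0.469434 + 0.530294 + 0.520841 = 1.520569

H = 1.5206 bits/symbol


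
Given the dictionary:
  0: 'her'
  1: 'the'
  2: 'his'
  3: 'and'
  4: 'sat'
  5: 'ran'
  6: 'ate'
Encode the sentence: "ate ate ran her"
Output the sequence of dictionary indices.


Look up each word in the dictionary:
  'ate' -> 6
  'ate' -> 6
  'ran' -> 5
  'her' -> 0

Encoded: [6, 6, 5, 0]


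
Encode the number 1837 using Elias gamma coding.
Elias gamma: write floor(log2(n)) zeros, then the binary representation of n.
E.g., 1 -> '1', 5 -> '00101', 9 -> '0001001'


num_bits = floor(log2(1837)) + 1 = 11
leading_zeros = num_bits - 1 = 10
binary(1837) = 11100101101

Elias gamma(1837) = '0000000000' + '11100101101' = 000000000011100101101 (21 bits)


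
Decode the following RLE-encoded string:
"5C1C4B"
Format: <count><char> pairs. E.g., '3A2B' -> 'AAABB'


Expanding each <count><char> pair:
  5C -> 'CCCCC'
  1C -> 'C'
  4B -> 'BBBB'

Decoded = CCCCCCBBBB


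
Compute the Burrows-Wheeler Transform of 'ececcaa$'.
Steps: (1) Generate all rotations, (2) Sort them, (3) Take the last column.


Rotations (sorted):
  0: $ececcaa -> last char: a
  1: a$ececca -> last char: a
  2: aa$ececc -> last char: c
  3: caa$ecec -> last char: c
  4: ccaa$ece -> last char: e
  5: ceccaa$e -> last char: e
  6: eccaa$ec -> last char: c
  7: ececcaa$ -> last char: $


BWT = aacceec$


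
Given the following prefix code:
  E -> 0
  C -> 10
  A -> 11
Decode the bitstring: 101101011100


Decoding step by step:
Bits 10 -> C
Bits 11 -> A
Bits 0 -> E
Bits 10 -> C
Bits 11 -> A
Bits 10 -> C
Bits 0 -> E


Decoded message: CAECACE


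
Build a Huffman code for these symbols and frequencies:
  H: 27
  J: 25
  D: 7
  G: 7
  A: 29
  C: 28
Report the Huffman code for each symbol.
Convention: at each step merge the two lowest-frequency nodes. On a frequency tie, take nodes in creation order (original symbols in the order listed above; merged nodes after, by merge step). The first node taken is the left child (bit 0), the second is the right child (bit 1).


Huffman tree construction:
Step 1: Merge D(7) + G(7) = 14
Step 2: Merge (D+G)(14) + J(25) = 39
Step 3: Merge H(27) + C(28) = 55
Step 4: Merge A(29) + ((D+G)+J)(39) = 68
Step 5: Merge (H+C)(55) + (A+((D+G)+J))(68) = 123
Read each symbol's code off the tree from the root (left child = 0, right child = 1).

Codes:
  H: 00 (length 2)
  J: 111 (length 3)
  D: 1100 (length 4)
  G: 1101 (length 4)
  A: 10 (length 2)
  C: 01 (length 2)
Average code length: 299/123 = 2.4309 bits/symbol


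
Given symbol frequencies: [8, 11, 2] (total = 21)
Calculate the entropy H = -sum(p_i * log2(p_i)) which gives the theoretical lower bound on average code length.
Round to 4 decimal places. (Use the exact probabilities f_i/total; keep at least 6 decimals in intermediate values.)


Per-symbol terms -p_i * log2(p_i) with p_i = f_i/21:
  p = 8/21 = 0.380952: log2(p) = -1.392317, -p*log2(p) = 0.530407
  p = 11/21 = 0.523810: log2(p) = -0.932886, -p*log2(p) = 0.488654
  p = 2/21 = 0.095238: log2(p) = -3.392317, -p*log2(p) = 0.323078
H = 0.530407 + 0.488654 + 0.323078 = 1.342139

H = 1.3421 bits/symbol


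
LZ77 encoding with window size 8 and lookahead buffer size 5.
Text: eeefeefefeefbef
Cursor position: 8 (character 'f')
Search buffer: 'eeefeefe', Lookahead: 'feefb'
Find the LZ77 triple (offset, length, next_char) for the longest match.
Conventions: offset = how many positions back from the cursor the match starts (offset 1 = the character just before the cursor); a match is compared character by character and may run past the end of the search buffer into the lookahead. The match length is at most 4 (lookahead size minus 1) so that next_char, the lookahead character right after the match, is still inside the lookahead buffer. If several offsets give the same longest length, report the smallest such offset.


Try each offset into the search buffer:
  offset=1 (pos 7, char 'e'): match length 0
  offset=2 (pos 6, char 'f'): match length 2
  offset=3 (pos 5, char 'e'): match length 0
  offset=4 (pos 4, char 'e'): match length 0
  offset=5 (pos 3, char 'f'): match length 4
  offset=6 (pos 2, char 'e'): match length 0
  offset=7 (pos 1, char 'e'): match length 0
  offset=8 (pos 0, char 'e'): match length 0
Longest match has length 4 at offset 5.
next_char = character at position 8 + 4 = 12 -> 'b'

Best match: offset=5, length=4 (matching 'feef' starting at position 3)
LZ77 triple: (5, 4, 'b')


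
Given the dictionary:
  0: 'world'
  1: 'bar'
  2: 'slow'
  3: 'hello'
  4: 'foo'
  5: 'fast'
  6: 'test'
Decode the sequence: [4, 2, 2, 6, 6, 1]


Look up each index in the dictionary:
  4 -> 'foo'
  2 -> 'slow'
  2 -> 'slow'
  6 -> 'test'
  6 -> 'test'
  1 -> 'bar'

Decoded: "foo slow slow test test bar"


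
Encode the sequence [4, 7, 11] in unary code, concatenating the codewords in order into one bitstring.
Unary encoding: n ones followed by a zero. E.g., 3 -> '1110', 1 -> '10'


Encode each number as n ones followed by a terminating 0:
  4 -> 11110 (5 bits)
  7 -> 11111110 (8 bits)
  11 -> 111111111110 (12 bits)
Total length = 5 + 8 + 12 = 25 bits.

Unary([4, 7, 11]) = 1111011111110111111111110 (25 bits)


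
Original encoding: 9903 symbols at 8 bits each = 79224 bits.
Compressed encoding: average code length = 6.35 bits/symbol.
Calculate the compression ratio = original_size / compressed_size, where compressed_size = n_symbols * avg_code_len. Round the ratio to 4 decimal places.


original_size = n_symbols * orig_bits = 9903 * 8 = 79224 bits
compressed_size = n_symbols * avg_code_len = 9903 * 6.35 = 62884.05 bits
ratio = original_size / compressed_size = 79224 / 62884.05 = 1.2598

Compression ratio = 1.2598


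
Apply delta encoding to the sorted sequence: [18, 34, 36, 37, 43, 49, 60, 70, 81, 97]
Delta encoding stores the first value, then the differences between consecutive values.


First value: 18
Deltas:
  34 - 18 = 16
  36 - 34 = 2
  37 - 36 = 1
  43 - 37 = 6
  49 - 43 = 6
  60 - 49 = 11
  70 - 60 = 10
  81 - 70 = 11
  97 - 81 = 16


Delta encoded: [18, 16, 2, 1, 6, 6, 11, 10, 11, 16]


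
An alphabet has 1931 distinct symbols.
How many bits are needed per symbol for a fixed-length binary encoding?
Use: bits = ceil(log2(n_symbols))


log2(1931) = 10.9151
Bracket: 2^10 = 1024 < 1931 <= 2^11 = 2048
So ceil(log2(1931)) = 11

bits = ceil(log2(1931)) = ceil(10.9151) = 11 bits


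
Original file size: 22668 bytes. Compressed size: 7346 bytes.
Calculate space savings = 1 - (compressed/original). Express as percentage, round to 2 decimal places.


ratio = compressed/original = 7346/22668 = 0.324069
savings = 1 - ratio = 1 - 0.324069 = 0.675931
as a percentage: 0.675931 * 100 = 67.59%

Space savings = 1 - 7346/22668 = 67.59%


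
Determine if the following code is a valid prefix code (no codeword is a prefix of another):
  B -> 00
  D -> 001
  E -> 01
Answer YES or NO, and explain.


Checking each pair (does one codeword prefix another?):
  B='00' vs D='001': prefix -- VIOLATION

NO -- this is NOT a valid prefix code. B (00) is a prefix of D (001).


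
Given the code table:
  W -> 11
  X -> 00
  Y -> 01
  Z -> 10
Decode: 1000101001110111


Decoding:
10 -> Z
00 -> X
10 -> Z
10 -> Z
01 -> Y
11 -> W
01 -> Y
11 -> W


Result: ZXZZYWYW


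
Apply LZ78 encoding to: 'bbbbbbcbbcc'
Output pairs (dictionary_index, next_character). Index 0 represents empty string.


LZ78 encoding steps:
Dictionary: {0: ''}
Step 1: w='' (idx 0), next='b' -> output (0, 'b'), add 'b' as idx 1
Step 2: w='b' (idx 1), next='b' -> output (1, 'b'), add 'bb' as idx 2
Step 3: w='bb' (idx 2), next='b' -> output (2, 'b'), add 'bbb' as idx 3
Step 4: w='' (idx 0), next='c' -> output (0, 'c'), add 'c' as idx 4
Step 5: w='bb' (idx 2), next='c' -> output (2, 'c'), add 'bbc' as idx 5
Step 6: w='c' (idx 4), end of input -> output (4, '')


Encoded: [(0, 'b'), (1, 'b'), (2, 'b'), (0, 'c'), (2, 'c'), (4, '')]


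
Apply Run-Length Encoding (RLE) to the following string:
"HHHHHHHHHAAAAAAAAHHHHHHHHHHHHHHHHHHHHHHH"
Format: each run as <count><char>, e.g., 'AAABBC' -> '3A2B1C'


Scanning runs left to right:
  i=0: run of 'H' x 9 -> '9H'
  i=9: run of 'A' x 8 -> '8A'
  i=17: run of 'H' x 23 -> '23H'

RLE = 9H8A23H


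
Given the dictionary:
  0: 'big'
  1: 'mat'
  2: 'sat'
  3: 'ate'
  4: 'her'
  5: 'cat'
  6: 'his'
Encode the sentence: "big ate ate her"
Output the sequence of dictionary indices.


Look up each word in the dictionary:
  'big' -> 0
  'ate' -> 3
  'ate' -> 3
  'her' -> 4

Encoded: [0, 3, 3, 4]


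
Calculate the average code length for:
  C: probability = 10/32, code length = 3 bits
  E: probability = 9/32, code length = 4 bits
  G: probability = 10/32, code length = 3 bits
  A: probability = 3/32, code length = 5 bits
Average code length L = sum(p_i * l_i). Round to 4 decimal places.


Weighted contributions p_i * l_i:
  C: (10/32) * 3 = 30/32
  E: (9/32) * 4 = 36/32
  G: (10/32) * 3 = 30/32
  A: (3/32) * 5 = 15/32
Sum = (30 + 36 + 30 + 15)/32 = 111/32

L = 111/32 = 3.4688 bits/symbol


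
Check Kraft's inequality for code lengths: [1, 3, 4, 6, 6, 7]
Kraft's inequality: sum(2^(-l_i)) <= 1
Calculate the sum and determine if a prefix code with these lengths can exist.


Sum = 2^(-1) + 2^(-3) + 2^(-4) + 2^(-6) + 2^(-6) + 2^(-7)
    = 0.5 + 0.125 + 0.0625 + 0.015625 + 0.015625 + 0.0078125
    = 93/128 = 0.7265625
Since 0.7265625 <= 1, Kraft's inequality IS satisfied.
A prefix code with these lengths CAN exist.

Kraft sum = 0.7265625. Satisfied.
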